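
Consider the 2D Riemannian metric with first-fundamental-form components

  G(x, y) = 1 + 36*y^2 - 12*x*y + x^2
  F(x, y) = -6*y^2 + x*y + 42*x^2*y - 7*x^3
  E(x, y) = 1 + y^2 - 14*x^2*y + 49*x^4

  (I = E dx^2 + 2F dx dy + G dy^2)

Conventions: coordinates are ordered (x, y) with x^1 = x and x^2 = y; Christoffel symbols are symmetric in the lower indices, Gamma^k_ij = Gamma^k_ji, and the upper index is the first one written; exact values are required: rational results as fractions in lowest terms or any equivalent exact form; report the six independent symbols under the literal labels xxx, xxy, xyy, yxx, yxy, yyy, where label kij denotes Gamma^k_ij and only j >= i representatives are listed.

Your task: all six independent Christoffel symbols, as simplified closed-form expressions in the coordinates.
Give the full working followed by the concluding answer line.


E = 1 + y^2 - 14*x^2*y + 49*x^4; F = -6*y^2 + x*y + 42*x^2*y - 7*x^3; G = 1 + 36*y^2 - 12*x*y + x^2
Gamma^k_ij = (1/2) g^{kl} (d_i g_jl + d_j g_il - d_l g_ij), with g^inv = (1/(EG-F^2)) [[G, -F], [-F, E]]
first partials: E_x = -28*x*y + 196*x^3, E_y = 2*y - 14*x^2, F_x = y + 84*x*y - 21*x^2, F_y = -12*y + x + 42*x^2, G_x = -12*y + 2*x, G_y = 72*y - 12*x
D = EG - F^2 = 1 + 37*y^2 - 12*x*y + x^2 - 14*x^2*y + 49*x^4
expanded: Gamma^x_xx = (G E_x - 2F F_x + F E_y)/(2D), Gamma^x_xy = (G E_y - F G_x)/(2D), Gamma^x_yy = (2G F_y - G G_x - F G_y)/(2D), Gamma^y_xx = (2E F_x - E E_y - F E_x)/(2D), Gamma^y_xy = (E G_x - F E_y)/(2D), Gamma^y_yy = (E G_y - 2F F_y + F G_x)/(2D); substitute and cancel common factors

Answer: Gamma_xxx = (98*x^3 - 14*x*y)/(49*x^4 - 14*x^2*y + x^2 - 12*x*y + 37*y^2 + 1), Gamma_xxy = (-7*x^2 + y)/(49*x^4 - 14*x^2*y + x^2 - 12*x*y + 37*y^2 + 1), Gamma_xyy = (42*x^2 - 6*y)/(49*x^4 - 14*x^2*y + x^2 - 12*x*y + 37*y^2 + 1), Gamma_yxx = (-14*x^2 + 84*x*y)/(49*x^4 - 14*x^2*y + x^2 - 12*x*y + 37*y^2 + 1), Gamma_yxy = (x - 6*y)/(49*x^4 - 14*x^2*y + x^2 - 12*x*y + 37*y^2 + 1), Gamma_yyy = (-6*x + 36*y)/(49*x^4 - 14*x^2*y + x^2 - 12*x*y + 37*y^2 + 1)


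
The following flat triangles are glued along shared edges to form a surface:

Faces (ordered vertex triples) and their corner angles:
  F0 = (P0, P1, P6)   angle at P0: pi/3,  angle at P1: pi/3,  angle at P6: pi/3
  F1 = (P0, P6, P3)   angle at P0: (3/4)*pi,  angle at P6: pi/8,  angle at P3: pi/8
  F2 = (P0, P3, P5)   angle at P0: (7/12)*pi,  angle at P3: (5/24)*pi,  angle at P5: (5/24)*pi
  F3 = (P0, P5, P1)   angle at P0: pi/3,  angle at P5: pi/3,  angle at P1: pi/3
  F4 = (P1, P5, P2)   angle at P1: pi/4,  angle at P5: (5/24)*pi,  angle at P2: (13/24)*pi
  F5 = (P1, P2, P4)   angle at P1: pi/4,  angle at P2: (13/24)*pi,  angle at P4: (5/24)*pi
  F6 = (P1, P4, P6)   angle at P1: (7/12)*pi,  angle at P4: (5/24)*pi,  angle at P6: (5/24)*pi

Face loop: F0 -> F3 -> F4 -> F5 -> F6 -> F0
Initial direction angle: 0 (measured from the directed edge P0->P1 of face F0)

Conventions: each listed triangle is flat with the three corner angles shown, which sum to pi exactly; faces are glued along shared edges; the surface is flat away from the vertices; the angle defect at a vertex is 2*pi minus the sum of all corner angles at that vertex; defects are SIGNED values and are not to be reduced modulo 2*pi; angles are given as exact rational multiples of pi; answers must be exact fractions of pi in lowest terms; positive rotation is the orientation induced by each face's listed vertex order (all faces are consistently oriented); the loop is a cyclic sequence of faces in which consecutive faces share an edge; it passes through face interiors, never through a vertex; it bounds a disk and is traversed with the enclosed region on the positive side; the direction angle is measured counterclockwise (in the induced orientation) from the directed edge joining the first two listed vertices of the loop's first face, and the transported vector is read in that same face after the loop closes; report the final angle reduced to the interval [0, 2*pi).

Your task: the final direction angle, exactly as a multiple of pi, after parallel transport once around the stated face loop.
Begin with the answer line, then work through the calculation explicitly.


Answer: final direction angle = pi/4

enclosed vertex P1: corner angles sum to (7/4)*pi, defect = 2*pi - (7/4)*pi = pi/4
holonomy = initial angle + sum of enclosed defects (mod 2*pi), positive in the induced orientation
final angle = 0 + pi/4 = pi/4 (mod 2*pi)


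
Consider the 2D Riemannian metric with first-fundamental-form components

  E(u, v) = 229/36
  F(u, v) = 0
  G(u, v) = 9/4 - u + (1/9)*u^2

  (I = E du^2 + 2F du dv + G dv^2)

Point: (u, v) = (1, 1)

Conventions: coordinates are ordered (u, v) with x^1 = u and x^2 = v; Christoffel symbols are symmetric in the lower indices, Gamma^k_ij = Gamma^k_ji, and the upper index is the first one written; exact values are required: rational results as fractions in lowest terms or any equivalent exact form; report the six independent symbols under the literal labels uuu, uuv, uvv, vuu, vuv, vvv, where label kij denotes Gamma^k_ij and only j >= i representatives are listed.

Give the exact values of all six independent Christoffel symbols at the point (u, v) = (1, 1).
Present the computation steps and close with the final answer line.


E = 229/36, F = 0, G = 49/36 at the point
E_u = 0, E_v = 0, F_u = 0, F_v = 0, G_u = -7/9, G_v = 0
EG - F^2 = 11221/1296;  g^inv = (1296/11221) * [[49/36, 0], [0, 229/36]]
first-kind symbols [ij,l] = (1/2)(d_i g_jl + d_j g_il - d_l g_ij): [uu,u] = E_u/2 = 0, [uu,v] = F_u - E_v/2 = 0, [uv,u] = E_v/2 = 0, [uv,v] = G_u/2 = -7/18, [vv,u] = F_v - G_u/2 = 7/18, [vv,v] = G_v/2 = 0
Gamma^u_ij = (G*[ij,u] - F*[ij,v])/(EG - F^2), Gamma^v_ij = (E*[ij,v] - F*[ij,u])/(EG - F^2)

Answer: Gamma_uuu = 0, Gamma_uuv = 0, Gamma_uvv = 14/229, Gamma_vuu = 0, Gamma_vuv = -2/7, Gamma_vvv = 0


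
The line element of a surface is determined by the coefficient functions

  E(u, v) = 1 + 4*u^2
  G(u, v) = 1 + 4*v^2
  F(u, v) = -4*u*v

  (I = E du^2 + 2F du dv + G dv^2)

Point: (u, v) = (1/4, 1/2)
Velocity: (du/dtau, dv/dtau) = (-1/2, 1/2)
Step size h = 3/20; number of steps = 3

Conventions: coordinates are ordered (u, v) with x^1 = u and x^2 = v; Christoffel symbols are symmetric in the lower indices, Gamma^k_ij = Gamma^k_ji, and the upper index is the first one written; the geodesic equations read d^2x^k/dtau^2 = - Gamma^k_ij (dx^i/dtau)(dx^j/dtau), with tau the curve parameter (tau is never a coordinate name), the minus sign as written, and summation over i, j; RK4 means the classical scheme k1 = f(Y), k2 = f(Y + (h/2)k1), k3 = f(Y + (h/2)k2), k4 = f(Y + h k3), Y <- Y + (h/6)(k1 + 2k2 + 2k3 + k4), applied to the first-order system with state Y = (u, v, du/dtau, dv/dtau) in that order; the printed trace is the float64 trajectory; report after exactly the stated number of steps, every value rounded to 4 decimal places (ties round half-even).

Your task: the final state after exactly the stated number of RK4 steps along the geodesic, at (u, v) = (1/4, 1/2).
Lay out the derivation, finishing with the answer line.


f(Y) = (du/dtau, dv/dtau, -Gamma^u_ij Y'^i Y'^j, -Gamma^v_ij Y'^i Y'^j) with the Gammas evaluated at the stage position; h = 0.150000; intermediate values shown to 6 dp
step 0: u = 0.2500, v = 0.5000, du/dtau = -0.5000, dv/dtau = 0.5000
step 1:
  k1: at (u, v) = (0.250000, 0.500000), (du/dtau, dv/dtau) = (-0.500000, 0.500000); Gamma_uuu = 0.444444, Gamma_uuv = 0.000000, Gamma_uvv = -0.444444, Gamma_vuu = -0.888889, Gamma_vuv = 0.000000, Gamma_vvv = 0.888889; k1 = (-0.500000, 0.500000, 0.000000, 0.000000)
  k2: at (u, v) = (0.212500, 0.537500), (du/dtau, dv/dtau) = (-0.500000, 0.500000); Gamma_uuu = 0.363831, Gamma_uuv = 0.000000, Gamma_uvv = -0.363831, Gamma_vuu = -0.920278, Gamma_vuv = 0.000000, Gamma_vvv = 0.920278; k2 = (-0.500000, 0.500000, 0.000000, 0.000000)
  k3: at (u, v) = (0.212500, 0.537500), (du/dtau, dv/dtau) = (-0.500000, 0.500000); Gamma_uuu = 0.363831, Gamma_uuv = 0.000000, Gamma_uvv = -0.363831, Gamma_vuu = -0.920278, Gamma_vuv = 0.000000, Gamma_vvv = 0.920278; k3 = (-0.500000, 0.500000, 0.000000, 0.000000)
  k4: at (u, v) = (0.175000, 0.575000), (du/dtau, dv/dtau) = (-0.500000, 0.500000); Gamma_uuu = 0.286299, Gamma_uuv = 0.000000, Gamma_uvv = -0.286299, Gamma_vuu = -0.940695, Gamma_vuv = 0.000000, Gamma_vvv = 0.940695; k4 = (-0.500000, 0.500000, 0.000000, 0.000000)
  Y <- Y + (h/6)(k1 + 2k2 + 2k3 + k4): u = 0.1750, v = 0.5750, du/dtau = -0.5000, dv/dtau = 0.5000
step 2:
  k1: at (u, v) = (0.175000, 0.575000), (du/dtau, dv/dtau) = (-0.500000, 0.500000); Gamma_uuu = 0.286299, Gamma_uuv = 0.000000, Gamma_uvv = -0.286299, Gamma_vuu = -0.940695, Gamma_vuv = 0.000000, Gamma_vvv = 0.940695; k1 = (-0.500000, 0.500000, 0.000000, 0.000000)
  k2: at (u, v) = (0.137500, 0.612500), (du/dtau, dv/dtau) = (-0.500000, 0.500000); Gamma_uuu = 0.213489, Gamma_uuv = 0.000000, Gamma_uvv = -0.213489, Gamma_vuu = -0.950995, Gamma_vuv = 0.000000, Gamma_vvv = 0.950995; k2 = (-0.500000, 0.500000, 0.000000, 0.000000)
  k3: at (u, v) = (0.137500, 0.612500), (du/dtau, dv/dtau) = (-0.500000, 0.500000); Gamma_uuu = 0.213489, Gamma_uuv = 0.000000, Gamma_uvv = -0.213489, Gamma_vuu = -0.950995, Gamma_vuv = 0.000000, Gamma_vvv = 0.950995; k3 = (-0.500000, 0.500000, 0.000000, 0.000000)
  k4: at (u, v) = (0.100000, 0.650000), (du/dtau, dv/dtau) = (-0.500000, 0.500000); Gamma_uuu = 0.146520, Gamma_uuv = 0.000000, Gamma_uvv = -0.146520, Gamma_vuu = -0.952381, Gamma_vuv = 0.000000, Gamma_vvv = 0.952381; k4 = (-0.500000, 0.500000, 0.000000, 0.000000)
  Y <- Y + (h/6)(k1 + 2k2 + 2k3 + k4): u = 0.1000, v = 0.6500, du/dtau = -0.5000, dv/dtau = 0.5000
step 3:
  k1: at (u, v) = (0.100000, 0.650000), (du/dtau, dv/dtau) = (-0.500000, 0.500000); Gamma_uuu = 0.146520, Gamma_uuv = 0.000000, Gamma_uvv = -0.146520, Gamma_vuu = -0.952381, Gamma_vuv = 0.000000, Gamma_vvv = 0.952381; k1 = (-0.500000, 0.500000, 0.000000, 0.000000)
  k2: at (u, v) = (0.062500, 0.687500), (du/dtau, dv/dtau) = (-0.500000, 0.500000); Gamma_uuu = 0.086022, Gamma_uuv = 0.000000, Gamma_uvv = -0.086022, Gamma_vuu = -0.946237, Gamma_vuv = 0.000000, Gamma_vvv = 0.946237; k2 = (-0.500000, 0.500000, 0.000000, 0.000000)
  k3: at (u, v) = (0.062500, 0.687500), (du/dtau, dv/dtau) = (-0.500000, 0.500000); Gamma_uuu = 0.086022, Gamma_uuv = 0.000000, Gamma_uvv = -0.086022, Gamma_vuu = -0.946237, Gamma_vuv = 0.000000, Gamma_vvv = 0.946237; k3 = (-0.500000, 0.500000, 0.000000, 0.000000)
  k4: at (u, v) = (0.025000, 0.725000), (du/dtau, dv/dtau) = (-0.500000, 0.500000); Gamma_uuu = 0.032206, Gamma_uuv = 0.000000, Gamma_uvv = -0.032206, Gamma_vuu = -0.933977, Gamma_vuv = 0.000000, Gamma_vvv = 0.933977; k4 = (-0.500000, 0.500000, 0.000000, 0.000000)
  Y <- Y + (h/6)(k1 + 2k2 + 2k3 + k4): u = 0.0250, v = 0.7250, du/dtau = -0.5000, dv/dtau = 0.5000

Answer: u = 0.0250, v = 0.7250, du/dtau = -0.5000, dv/dtau = 0.5000


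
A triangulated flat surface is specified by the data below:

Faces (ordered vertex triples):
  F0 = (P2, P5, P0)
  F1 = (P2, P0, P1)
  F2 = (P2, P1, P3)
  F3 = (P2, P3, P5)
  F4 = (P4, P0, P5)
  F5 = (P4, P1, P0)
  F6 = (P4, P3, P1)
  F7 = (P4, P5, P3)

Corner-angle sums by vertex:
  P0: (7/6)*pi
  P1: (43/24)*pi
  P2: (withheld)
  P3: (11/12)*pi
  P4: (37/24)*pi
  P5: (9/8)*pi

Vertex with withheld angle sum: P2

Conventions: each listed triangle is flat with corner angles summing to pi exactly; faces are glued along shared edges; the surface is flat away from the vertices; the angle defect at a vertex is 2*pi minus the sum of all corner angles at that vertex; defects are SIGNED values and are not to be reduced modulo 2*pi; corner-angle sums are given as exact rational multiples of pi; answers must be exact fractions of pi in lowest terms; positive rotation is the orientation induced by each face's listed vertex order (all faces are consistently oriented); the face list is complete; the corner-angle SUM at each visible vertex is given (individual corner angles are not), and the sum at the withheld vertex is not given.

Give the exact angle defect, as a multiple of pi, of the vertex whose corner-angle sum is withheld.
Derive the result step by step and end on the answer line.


V = 6, E = 12, F = 8; chi = V - E + F = 2
Gauss-Bonnet: total defect = 2*pi*chi = 4*pi; visible defects sum to (83/24)*pi

Answer: defect(P2) = (13/24)*pi


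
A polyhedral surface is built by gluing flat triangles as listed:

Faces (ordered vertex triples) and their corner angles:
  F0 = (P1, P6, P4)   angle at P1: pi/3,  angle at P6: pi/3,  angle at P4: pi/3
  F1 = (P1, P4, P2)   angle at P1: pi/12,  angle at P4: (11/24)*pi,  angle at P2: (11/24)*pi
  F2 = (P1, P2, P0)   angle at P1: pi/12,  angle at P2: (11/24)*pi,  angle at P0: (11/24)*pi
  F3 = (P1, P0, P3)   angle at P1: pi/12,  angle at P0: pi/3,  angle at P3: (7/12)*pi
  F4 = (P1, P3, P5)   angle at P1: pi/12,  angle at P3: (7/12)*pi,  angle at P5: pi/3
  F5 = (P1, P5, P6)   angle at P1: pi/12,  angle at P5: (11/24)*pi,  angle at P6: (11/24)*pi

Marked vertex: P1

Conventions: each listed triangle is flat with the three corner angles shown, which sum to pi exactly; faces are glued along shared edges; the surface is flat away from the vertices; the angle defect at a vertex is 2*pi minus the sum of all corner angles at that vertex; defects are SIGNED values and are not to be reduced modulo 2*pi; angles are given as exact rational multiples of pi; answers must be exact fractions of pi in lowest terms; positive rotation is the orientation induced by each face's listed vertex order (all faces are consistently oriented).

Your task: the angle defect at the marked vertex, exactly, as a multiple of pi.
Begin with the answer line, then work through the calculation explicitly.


Answer: defect(P1) = (5/4)*pi

Sum of corner angles at P1: (3/4)*pi
defect = 2*pi - (3/4)*pi


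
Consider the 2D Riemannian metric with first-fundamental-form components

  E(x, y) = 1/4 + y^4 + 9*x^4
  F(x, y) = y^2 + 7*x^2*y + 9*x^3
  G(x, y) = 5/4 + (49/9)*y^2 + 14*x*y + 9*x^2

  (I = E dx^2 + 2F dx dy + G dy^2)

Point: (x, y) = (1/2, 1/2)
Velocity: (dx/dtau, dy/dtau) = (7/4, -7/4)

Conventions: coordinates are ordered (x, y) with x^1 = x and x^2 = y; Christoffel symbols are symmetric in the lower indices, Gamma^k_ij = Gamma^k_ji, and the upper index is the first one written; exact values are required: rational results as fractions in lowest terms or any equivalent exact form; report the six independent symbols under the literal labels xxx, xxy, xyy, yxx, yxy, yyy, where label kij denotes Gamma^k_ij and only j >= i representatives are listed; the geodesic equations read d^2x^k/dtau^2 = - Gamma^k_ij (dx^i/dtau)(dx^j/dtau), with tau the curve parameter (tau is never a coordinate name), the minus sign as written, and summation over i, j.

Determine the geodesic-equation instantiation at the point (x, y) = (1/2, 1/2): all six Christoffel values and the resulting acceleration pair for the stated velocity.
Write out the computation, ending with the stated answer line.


E = 7/8, F = 9/4, G = 301/36 at the point
E_x = 9/2, E_y = 1/2, F_x = 41/4, F_y = 11/4, G_x = 16, G_y = 112/9
EG - F^2 = 649/288;  g^inv = (288/649) * [[301/36, -9/4], [-9/4, 7/8]]
first-kind symbols [ij,l] = (1/2)(d_i g_jl + d_j g_il - d_l g_ij): [xx,x] = E_x/2 = 9/4, [xx,y] = F_x - E_y/2 = 10, [xy,x] = E_y/2 = 1/4, [xy,y] = G_x/2 = 8, [yy,x] = F_y - G_x/2 = -21/4, [yy,y] = G_y/2 = 56/9
Gamma^x_ij = (G*[ij,x] - F*[ij,y])/(EG - F^2), Gamma^y_ij = (E*[ij,y] - F*[ij,x])/(EG - F^2)
Gamma_xxx = -18/11, Gamma_xxy = -4582/649, Gamma_xyy = -16674/649, Gamma_yxx = 18/11, Gamma_yxy = 1854/649, Gamma_yyy = 4970/649
d^2x/dtau^2 = -(Gamma_xxx*(7/4)^2 + 2*Gamma_xxy*(7/4)*(-7/4) + Gamma_xyy*(-7/4)^2) = 105007/2596
d^2y/dtau^2 = -(Gamma_yxx*(7/4)^2 + 2*Gamma_yxy*(7/4)*(-7/4) + Gamma_yyy*(-7/4)^2) = -28469/2596

Answer: Gamma_xxx = -18/11, Gamma_xxy = -4582/649, Gamma_xyy = -16674/649, Gamma_yxx = 18/11, Gamma_yxy = 1854/649, Gamma_yyy = 4970/649; accelerations (d^2x/dtau^2, d^2y/dtau^2) = (105007/2596, -28469/2596)


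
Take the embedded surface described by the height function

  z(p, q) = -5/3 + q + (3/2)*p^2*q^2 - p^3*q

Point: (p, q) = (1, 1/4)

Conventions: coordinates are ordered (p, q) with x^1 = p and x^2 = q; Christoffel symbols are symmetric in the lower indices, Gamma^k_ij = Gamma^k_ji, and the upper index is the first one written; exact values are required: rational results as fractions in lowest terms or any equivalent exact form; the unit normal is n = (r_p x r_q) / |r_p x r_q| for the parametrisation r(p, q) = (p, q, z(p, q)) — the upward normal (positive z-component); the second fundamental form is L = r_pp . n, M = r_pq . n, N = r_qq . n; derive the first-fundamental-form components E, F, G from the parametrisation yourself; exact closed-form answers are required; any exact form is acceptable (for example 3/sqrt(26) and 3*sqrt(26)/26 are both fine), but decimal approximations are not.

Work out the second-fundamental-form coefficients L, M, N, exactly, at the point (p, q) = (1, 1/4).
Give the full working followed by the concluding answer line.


z_p = -9/16, z_q = 3/4, z_pp = -21/16, z_pq = -3/2, z_qq = 3
E = 337/256, F = -27/64, G = 25/16; answer radicand W^2 = 481/256
unnormalised second-form numerators: l = -21/16, m = -3/2, n = 3; L = l/sqrt(481/256), and similarly M = m/sqrt(W^2), N = n/sqrt(W^2)

Answer: L = -21*sqrt(481)/481, M = -24*sqrt(481)/481, N = 48*sqrt(481)/481


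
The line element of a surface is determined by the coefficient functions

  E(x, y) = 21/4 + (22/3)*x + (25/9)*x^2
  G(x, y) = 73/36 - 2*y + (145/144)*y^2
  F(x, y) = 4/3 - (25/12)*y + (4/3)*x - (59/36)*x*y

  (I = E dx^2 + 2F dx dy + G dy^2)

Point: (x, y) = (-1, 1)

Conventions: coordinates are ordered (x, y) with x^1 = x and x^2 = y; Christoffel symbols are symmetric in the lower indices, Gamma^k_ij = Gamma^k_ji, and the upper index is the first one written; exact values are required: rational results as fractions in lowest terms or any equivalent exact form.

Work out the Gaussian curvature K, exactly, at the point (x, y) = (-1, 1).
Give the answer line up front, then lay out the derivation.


Answer: K = -368064/197173

E = 25/36, F = -4/9, G = 149/144, EG - F^2 = 2701/5184 at the point
E_x = 16/9, E_y = 0, F_x = -11/36, F_y = -4/9, G_x = 0, G_y = 1/72
E_yy = 0, F_xy = -59/36, G_xx = 0
By Brioschi, K is (det M1 - det M2) divided by (EG - F^2) squared.
M1 = [[-E_yy/2 + F_xy - G_xx/2, E_x/2, F_x - E_y/2], [F_y - G_x/2, E, F], [G_y/2, F, G]] = [[-59/36, 8/9, -11/36], [-4/9, 25/36, -4/9], [1/144, -4/9, 149/144]]; det M1 = -2627/5184
M2 = [[0, E_y/2, G_x/2], [E_y/2, E, F], [G_x/2, F, G]] = [[0, 0, 0], [0, 25/36, -4/9], [0, -4/9, 149/144]]; det M2 = 0
det M1 - det M2 = -2627/5184; K = -2627/5184 / (2701/5184)^2 = -368064/197173


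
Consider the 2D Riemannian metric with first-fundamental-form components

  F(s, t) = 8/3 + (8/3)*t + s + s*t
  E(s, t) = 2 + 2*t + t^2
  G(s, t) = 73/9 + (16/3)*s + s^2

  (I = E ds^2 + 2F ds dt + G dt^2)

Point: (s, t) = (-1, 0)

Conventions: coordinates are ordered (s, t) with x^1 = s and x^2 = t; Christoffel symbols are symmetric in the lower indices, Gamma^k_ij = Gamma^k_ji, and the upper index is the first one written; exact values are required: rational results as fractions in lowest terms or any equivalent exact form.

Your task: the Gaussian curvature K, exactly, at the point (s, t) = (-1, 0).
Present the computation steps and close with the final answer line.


E = 2, F = 5/3, G = 34/9, EG - F^2 = 43/9 at the point
E_s = 0, E_t = 2, F_s = 1, F_t = 5/3, G_s = 10/3, G_t = 0
E_tt = 2, F_st = 1, G_ss = 2
Using the Brioschi determinant formula for K from the metric derivatives:
M1 = [[-E_tt/2 + F_st - G_ss/2, E_s/2, F_s - E_t/2], [F_t - G_s/2, E, F], [G_t/2, F, G]] = [[-1, 0, 0], [0, 2, 5/3], [0, 5/3, 34/9]]; det M1 = -43/9
M2 = [[0, E_t/2, G_s/2], [E_t/2, E, F], [G_s/2, F, G]] = [[0, 1, 5/3], [1, 2, 5/3], [5/3, 5/3, 34/9]]; det M2 = -34/9
det M1 - det M2 = -1; K = -1 / (43/9)^2 = -81/1849

Answer: K = -81/1849


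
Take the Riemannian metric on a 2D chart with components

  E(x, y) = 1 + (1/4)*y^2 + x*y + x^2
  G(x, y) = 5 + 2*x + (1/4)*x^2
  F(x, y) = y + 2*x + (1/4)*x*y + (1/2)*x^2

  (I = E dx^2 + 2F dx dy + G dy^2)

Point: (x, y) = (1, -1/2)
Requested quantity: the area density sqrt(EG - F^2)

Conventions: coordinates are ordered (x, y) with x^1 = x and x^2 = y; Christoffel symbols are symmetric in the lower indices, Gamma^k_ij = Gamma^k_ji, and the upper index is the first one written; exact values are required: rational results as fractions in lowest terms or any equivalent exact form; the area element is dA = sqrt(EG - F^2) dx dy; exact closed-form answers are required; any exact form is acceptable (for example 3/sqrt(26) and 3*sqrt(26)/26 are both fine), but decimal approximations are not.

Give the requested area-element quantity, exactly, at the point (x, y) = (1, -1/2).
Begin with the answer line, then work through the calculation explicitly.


Answer: sqrt(EG - F^2) = 5*sqrt(5)/4

E = 25/16, F = 15/8, G = 29/4; EG - F^2 = 125/16


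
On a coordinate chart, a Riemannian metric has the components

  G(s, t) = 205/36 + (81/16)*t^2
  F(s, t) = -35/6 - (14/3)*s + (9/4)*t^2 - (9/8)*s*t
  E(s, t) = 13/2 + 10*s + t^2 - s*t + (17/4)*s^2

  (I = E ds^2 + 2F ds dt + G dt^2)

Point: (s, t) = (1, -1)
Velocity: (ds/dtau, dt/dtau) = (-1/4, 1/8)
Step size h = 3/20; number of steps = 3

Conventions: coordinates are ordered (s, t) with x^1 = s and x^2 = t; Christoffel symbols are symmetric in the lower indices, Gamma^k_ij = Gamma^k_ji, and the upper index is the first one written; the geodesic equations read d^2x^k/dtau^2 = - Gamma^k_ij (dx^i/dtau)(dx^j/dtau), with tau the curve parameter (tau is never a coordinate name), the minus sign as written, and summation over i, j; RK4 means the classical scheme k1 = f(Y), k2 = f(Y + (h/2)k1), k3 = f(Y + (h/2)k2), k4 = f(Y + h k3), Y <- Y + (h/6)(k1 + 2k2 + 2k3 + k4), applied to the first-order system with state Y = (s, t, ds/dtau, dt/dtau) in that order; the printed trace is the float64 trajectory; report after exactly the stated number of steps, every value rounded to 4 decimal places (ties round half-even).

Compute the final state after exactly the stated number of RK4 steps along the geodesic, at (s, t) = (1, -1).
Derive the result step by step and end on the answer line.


f(Y) = (ds/dtau, dt/dtau, -Gamma^s_ij Y'^i Y'^j, -Gamma^t_ij Y'^i Y'^j) with the Gammas evaluated at the stage position; h = 0.150000; intermediate values shown to 6 dp
step 0: s = 1.0000, t = -1.0000, ds/dtau = -0.2500, dt/dtau = 0.1250
step 1:
  k1: at (s, t) = (1.000000, -1.000000), (ds/dtau, dt/dtau) = (-0.250000, 0.125000); Gamma_sss = 0.465744, Gamma_sst = -0.083192, Gamma_stt = -0.497941, Gamma_tss = 0.118692, Gamma_tst = -0.055103, Gamma_ttt = -0.800444; k1 = (-0.250000, 0.125000, -0.026528, 0.001645)
  k2: at (s, t) = (0.981250, -0.990625), (ds/dtau, dt/dtau) = (-0.251990, 0.125123); Gamma_sss = 0.470291, Gamma_sst = -0.084087, Gamma_stt = -0.505591, Gamma_tss = 0.119414, Gamma_tst = -0.056079, Gamma_ttt = -0.807530; k2 = (-0.251990, 0.125123, -0.027250, 0.001524)
  k3: at (s, t) = (0.981101, -0.990616), (ds/dtau, dt/dtau) = (-0.252044, 0.125114); Gamma_sss = 0.470317, Gamma_sst = -0.084094, Gamma_stt = -0.505633, Gamma_tss = 0.119402, Gamma_tst = -0.056080, Gamma_ttt = -0.807538; k3 = (-0.252044, 0.125114, -0.027266, 0.001519)
  k4: at (s, t) = (0.962193, -0.981233), (ds/dtau, dt/dtau) = (-0.254090, 0.125228); Gamma_sss = 0.474978, Gamma_sst = -0.085017, Gamma_stt = -0.513523, Gamma_tss = 0.120124, Gamma_tst = -0.057074, Gamma_ttt = -0.814761; k4 = (-0.254090, 0.125228, -0.028023, 0.001390)
  Y <- Y + (h/6)(k1 + 2k2 + 2k3 + k4): s = 0.9622, t = -0.9812, ds/dtau = -0.2541, dt/dtau = 0.1252
step 2:
  k1: at (s, t) = (0.962196, -0.981232), (ds/dtau, dt/dtau) = (-0.254090, 0.125228); Gamma_sss = 0.474977, Gamma_sst = -0.085017, Gamma_stt = -0.513522, Gamma_tss = 0.120124, Gamma_tst = -0.057074, Gamma_ttt = -0.814761; k1 = (-0.254090, 0.125228, -0.028022, 0.001390)
  k2: at (s, t) = (0.943139, -0.971840), (ds/dtau, dt/dtau) = (-0.256191, 0.125332); Gamma_sss = 0.479754, Gamma_sst = -0.085968, Gamma_stt = -0.521659, Gamma_tss = 0.120846, Gamma_tst = -0.058088, Gamma_ttt = -0.822127; k2 = (-0.256191, 0.125332, -0.028815, 0.001252)
  k3: at (s, t) = (0.942982, -0.971833), (ds/dtau, dt/dtau) = (-0.256251, 0.125322); Gamma_sss = 0.479782, Gamma_sst = -0.085975, Gamma_stt = -0.521704, Gamma_tss = 0.120834, Gamma_tst = -0.058089, Gamma_ttt = -0.822134; k3 = (-0.256251, 0.125322, -0.028833, 0.001247)
  k4: at (s, t) = (0.923758, -0.962434), (ds/dtau, dt/dtau) = (-0.258415, 0.125415); Gamma_sss = 0.484682, Gamma_sst = -0.086957, Gamma_stt = -0.530104, Gamma_tss = 0.121554, Gamma_tst = -0.059122, Gamma_ttt = -0.829643; k4 = (-0.258415, 0.125415, -0.029665, 0.001100)
  Y <- Y + (h/6)(k1 + 2k2 + 2k3 + k4): s = 0.9238, t = -0.9624, ds/dtau = -0.2584, dt/dtau = 0.1254
step 3:
  k1: at (s, t) = (0.923761, -0.962434), (ds/dtau, dt/dtau) = (-0.258414, 0.125415); Gamma_sss = 0.484681, Gamma_sst = -0.086957, Gamma_stt = -0.530103, Gamma_tss = 0.121554, Gamma_tst = -0.059122, Gamma_ttt = -0.829644; k1 = (-0.258414, 0.125415, -0.029664, 0.001100)
  k2: at (s, t) = (0.904380, -0.953028), (ds/dtau, dt/dtau) = (-0.260639, 0.125498); Gamma_sss = 0.489705, Gamma_sst = -0.087969, Gamma_stt = -0.538773, Gamma_tss = 0.122274, Gamma_tst = -0.060175, Gamma_ttt = -0.837304; k2 = (-0.260639, 0.125498, -0.030536, 0.000944)
  k3: at (s, t) = (0.904213, -0.953021), (ds/dtau, dt/dtau) = (-0.260704, 0.125486); Gamma_sss = 0.489737, Gamma_sst = -0.087977, Gamma_stt = -0.538823, Gamma_tss = 0.122259, Gamma_tst = -0.060175, Gamma_ttt = -0.837310; k3 = (-0.260704, 0.125486, -0.030557, 0.000938)
  k4: at (s, t) = (0.884656, -0.943611), (ds/dtau, dt/dtau) = (-0.262998, 0.125556); Gamma_sss = 0.494894, Gamma_sst = -0.089022, Gamma_stt = -0.547782, Gamma_tss = 0.122975, Gamma_tst = -0.061248, Gamma_ttt = -0.845123; k4 = (-0.262998, 0.125556, -0.031475, 0.000772)
  Y <- Y + (h/6)(k1 + 2k2 + 2k3 + k4): s = 0.8847, t = -0.9436, ds/dtau = -0.2630, dt/dtau = 0.1256

Answer: s = 0.8847, t = -0.9436, ds/dtau = -0.2630, dt/dtau = 0.1256


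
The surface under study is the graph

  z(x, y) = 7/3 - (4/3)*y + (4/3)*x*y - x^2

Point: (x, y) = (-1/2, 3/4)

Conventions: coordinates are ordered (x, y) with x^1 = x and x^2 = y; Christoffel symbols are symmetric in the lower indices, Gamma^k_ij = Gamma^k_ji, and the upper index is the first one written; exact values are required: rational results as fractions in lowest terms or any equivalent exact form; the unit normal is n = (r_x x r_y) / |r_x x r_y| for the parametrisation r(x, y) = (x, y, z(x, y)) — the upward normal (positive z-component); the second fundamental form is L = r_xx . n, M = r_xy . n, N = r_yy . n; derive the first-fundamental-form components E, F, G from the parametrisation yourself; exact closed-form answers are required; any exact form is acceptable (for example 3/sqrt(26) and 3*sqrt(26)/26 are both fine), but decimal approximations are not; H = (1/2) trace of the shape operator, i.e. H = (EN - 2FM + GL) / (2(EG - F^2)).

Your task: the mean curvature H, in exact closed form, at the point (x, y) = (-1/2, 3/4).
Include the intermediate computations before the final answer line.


z_x = 2, z_y = -2, z_xx = -2, z_xy = 4/3, z_yy = 0
E = 5, F = -4, G = 5; answer radicand W^2 = 9
unnormalised second-form numerators: l = -2, m = 4/3, n = 0; L = l/sqrt(9), and similarly M = m/sqrt(W^2), N = n/sqrt(W^2)
H = (E*n - 2*F*m + G*l) / (2*(EG - F^2)*sqrt(W^2)); E*n - 2*F*m + G*l = 2/3, EG - F^2 = 9, so H = (1/27)/sqrt(9)

Answer: H = 1/81


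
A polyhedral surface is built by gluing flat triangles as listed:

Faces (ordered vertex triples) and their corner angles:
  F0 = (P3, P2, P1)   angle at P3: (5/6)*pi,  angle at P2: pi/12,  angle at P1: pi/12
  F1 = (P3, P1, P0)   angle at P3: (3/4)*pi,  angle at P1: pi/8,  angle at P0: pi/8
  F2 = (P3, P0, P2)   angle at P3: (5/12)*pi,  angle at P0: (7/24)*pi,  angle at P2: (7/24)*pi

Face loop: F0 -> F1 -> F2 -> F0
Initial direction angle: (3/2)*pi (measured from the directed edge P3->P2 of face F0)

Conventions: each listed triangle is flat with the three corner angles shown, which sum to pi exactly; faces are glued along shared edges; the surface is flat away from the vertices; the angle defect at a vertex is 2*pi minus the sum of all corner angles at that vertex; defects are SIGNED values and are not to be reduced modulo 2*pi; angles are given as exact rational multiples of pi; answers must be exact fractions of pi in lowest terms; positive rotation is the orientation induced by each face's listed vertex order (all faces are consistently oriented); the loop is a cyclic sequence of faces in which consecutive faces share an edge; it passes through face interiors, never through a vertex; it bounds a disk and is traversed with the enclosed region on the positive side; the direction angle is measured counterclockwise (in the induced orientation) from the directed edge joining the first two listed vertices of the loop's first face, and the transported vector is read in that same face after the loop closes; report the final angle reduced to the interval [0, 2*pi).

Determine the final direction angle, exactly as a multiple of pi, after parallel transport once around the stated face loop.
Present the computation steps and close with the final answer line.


enclosed vertex P3: corner angles sum to 2*pi, defect = 2*pi - 2*pi = 0
the rotation equals the total enclosed defect, so the final angle is initial + defects (mod 2*pi)
final angle = (3/2)*pi + 0 = (3/2)*pi (mod 2*pi)

Answer: final direction angle = (3/2)*pi


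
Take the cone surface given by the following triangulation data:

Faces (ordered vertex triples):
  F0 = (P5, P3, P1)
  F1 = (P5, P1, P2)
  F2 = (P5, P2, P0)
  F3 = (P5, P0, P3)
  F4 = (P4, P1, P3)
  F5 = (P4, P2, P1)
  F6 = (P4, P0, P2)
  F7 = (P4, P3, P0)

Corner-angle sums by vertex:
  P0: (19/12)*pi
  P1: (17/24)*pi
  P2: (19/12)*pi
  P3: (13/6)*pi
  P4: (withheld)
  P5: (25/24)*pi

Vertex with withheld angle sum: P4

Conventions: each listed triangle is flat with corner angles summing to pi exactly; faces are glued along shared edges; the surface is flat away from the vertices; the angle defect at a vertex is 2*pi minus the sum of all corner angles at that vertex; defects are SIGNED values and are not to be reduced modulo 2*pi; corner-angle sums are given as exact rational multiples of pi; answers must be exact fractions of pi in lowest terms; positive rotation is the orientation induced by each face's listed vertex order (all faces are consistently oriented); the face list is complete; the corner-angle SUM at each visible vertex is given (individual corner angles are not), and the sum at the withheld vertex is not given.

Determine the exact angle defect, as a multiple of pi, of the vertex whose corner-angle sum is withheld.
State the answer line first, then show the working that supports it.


Answer: defect(P4) = (13/12)*pi

V = 6, E = 12, F = 8; chi = V - E + F = 2
Gauss-Bonnet: total defect = 2*pi*chi = 4*pi; visible defects sum to (35/12)*pi


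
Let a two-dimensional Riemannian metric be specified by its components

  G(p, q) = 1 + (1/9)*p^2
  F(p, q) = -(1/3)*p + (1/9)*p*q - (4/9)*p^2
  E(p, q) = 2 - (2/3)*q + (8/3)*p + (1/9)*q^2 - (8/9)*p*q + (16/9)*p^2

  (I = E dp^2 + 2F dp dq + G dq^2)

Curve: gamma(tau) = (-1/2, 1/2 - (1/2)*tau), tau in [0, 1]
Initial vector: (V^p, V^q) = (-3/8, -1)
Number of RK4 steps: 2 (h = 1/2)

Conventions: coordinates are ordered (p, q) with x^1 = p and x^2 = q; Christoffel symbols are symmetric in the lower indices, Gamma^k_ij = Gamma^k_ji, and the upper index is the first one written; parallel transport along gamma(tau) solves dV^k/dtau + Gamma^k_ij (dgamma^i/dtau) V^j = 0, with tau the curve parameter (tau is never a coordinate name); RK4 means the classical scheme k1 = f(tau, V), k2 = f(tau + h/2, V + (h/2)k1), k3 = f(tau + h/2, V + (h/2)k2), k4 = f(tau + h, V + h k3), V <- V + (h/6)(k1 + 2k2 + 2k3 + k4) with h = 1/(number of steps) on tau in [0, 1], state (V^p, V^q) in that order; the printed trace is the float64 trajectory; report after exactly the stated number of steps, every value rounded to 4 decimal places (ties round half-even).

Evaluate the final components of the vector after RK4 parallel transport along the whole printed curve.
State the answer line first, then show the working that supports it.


Answer: V^p = -0.3610, V^q = -0.9906

gamma'(tau) = (0, -1/2); f(tau, V)^k = -Gamma^k_ij(gamma(tau)) gamma'^i(tau) V^j; h = 1/2; intermediate values shown to 6 dp
curve data and Christoffel symbols at the stage parameters:
  tau = 0.000000: gamma = (-0.500000, 0.500000), gamma' = (0.000000, -0.500000); Gamma_ppp = 0.210526, Gamma_ppq = -0.052632, Gamma_pqq = 0.000000, Gamma_qpp = 0.210526, Gamma_qpq = -0.052632, Gamma_qqq = 0.000000
  tau = 0.250000: gamma = (-0.500000, 0.375000), gamma' = (0.000000, -0.500000); Gamma_ppp = 0.259319, Gamma_ppq = -0.064830, Gamma_pqq = 0.000000, Gamma_qpp = 0.207455, Gamma_qpq = -0.051864, Gamma_qqq = 0.000000
  tau = 0.500000: gamma = (-0.500000, 0.250000), gamma' = (0.000000, -0.500000); Gamma_ppp = 0.305732, Gamma_ppq = -0.076433, Gamma_pqq = 0.000000, Gamma_qpp = 0.203822, Gamma_qpq = -0.050955, Gamma_qqq = 0.000000
  tau = 0.750000: gamma = (-0.500000, 0.125000), gamma' = (0.000000, -0.500000); Gamma_ppp = 0.349454, Gamma_ppq = -0.087363, Gamma_pqq = 0.000000, Gamma_qpp = 0.199688, Gamma_qpq = -0.049922, Gamma_qqq = 0.000000
  tau = 1.000000: gamma = (-0.500000, 0.000000), gamma' = (0.000000, -0.500000); Gamma_ppp = 0.390244, Gamma_ppq = -0.097561, Gamma_pqq = 0.000000, Gamma_qpp = 0.195122, Gamma_qpq = -0.048780, Gamma_qqq = 0.000000
step 0: V^p = -0.3750, V^q = -1.0000
step 1: k1 = (0.009868, 0.009868), k2 = (0.012076, 0.009660), k3 = (0.012058, 0.009646), k4 = (0.014101, 0.009401); V <- V + (h/6)(k1 + 2k2 + 2k3 + k4): V^p = -0.3690, V^q = -0.9952
step 2: k1 = (0.014101, 0.009401), k2 = (0.015964, 0.009122), k3 = (0.015943, 0.009111), k4 = (0.017610, 0.008805); V <- V + (h/6)(k1 + 2k2 + 2k3 + k4): V^p = -0.3610, V^q = -0.9906


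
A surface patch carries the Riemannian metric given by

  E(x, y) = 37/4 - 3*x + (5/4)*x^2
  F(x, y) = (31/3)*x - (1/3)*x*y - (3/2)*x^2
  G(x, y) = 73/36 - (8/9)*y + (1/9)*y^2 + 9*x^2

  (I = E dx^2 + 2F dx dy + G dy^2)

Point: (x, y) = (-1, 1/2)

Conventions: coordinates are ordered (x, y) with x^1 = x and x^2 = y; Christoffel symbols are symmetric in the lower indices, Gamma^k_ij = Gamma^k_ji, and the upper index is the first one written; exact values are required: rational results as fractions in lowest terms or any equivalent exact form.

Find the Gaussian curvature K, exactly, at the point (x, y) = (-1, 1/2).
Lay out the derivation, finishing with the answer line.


E = 27/2, F = -35/3, G = 191/18, EG - F^2 = 257/36 at the point
E_x = -11/2, E_y = 0, F_x = 79/6, F_y = 1/3, G_x = -18, G_y = -7/9
E_yy = 0, F_xy = -1/3, G_xx = 18
The intrinsic route: Brioschi's K = (det M1 - det M2)/(EG - F^2)^2.
M1 = [[-E_yy/2 + F_xy - G_xx/2, E_x/2, F_x - E_y/2], [F_y - G_x/2, E, F], [G_y/2, F, G]] = [[-28/3, -11/4, 79/6], [28/3, 27/2, -35/3], [-7/18, -35/3, 191/18]]; det M1 = -3514/3
M2 = [[0, E_y/2, G_x/2], [E_y/2, E, F], [G_x/2, F, G]] = [[0, 0, -9], [0, 27/2, -35/3], [-9, -35/3, 191/18]]; det M2 = -2187/2
det M1 - det M2 = -467/6; K = -467/6 / (257/36)^2 = -100872/66049

Answer: K = -100872/66049


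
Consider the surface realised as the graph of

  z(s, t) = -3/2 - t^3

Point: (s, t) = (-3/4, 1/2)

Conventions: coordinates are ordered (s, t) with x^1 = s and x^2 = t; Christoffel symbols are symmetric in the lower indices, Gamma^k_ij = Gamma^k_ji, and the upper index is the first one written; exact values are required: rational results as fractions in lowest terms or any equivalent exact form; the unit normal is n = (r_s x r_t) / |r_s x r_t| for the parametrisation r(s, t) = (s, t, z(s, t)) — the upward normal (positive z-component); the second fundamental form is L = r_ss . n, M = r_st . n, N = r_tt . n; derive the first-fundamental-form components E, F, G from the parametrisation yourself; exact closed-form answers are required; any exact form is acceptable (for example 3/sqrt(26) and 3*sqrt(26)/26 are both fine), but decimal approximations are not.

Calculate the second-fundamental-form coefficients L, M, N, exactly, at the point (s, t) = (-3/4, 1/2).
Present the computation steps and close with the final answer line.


z_s = 0, z_t = -3/4, z_ss = 0, z_st = 0, z_tt = -3
E = 1, F = 0, G = 25/16; answer radicand W^2 = 25/16
unnormalised second-form numerators: l = 0, m = 0, n = -3; L = l/sqrt(25/16), and similarly M = m/sqrt(W^2), N = n/sqrt(W^2)

Answer: L = 0, M = 0, N = -12/5


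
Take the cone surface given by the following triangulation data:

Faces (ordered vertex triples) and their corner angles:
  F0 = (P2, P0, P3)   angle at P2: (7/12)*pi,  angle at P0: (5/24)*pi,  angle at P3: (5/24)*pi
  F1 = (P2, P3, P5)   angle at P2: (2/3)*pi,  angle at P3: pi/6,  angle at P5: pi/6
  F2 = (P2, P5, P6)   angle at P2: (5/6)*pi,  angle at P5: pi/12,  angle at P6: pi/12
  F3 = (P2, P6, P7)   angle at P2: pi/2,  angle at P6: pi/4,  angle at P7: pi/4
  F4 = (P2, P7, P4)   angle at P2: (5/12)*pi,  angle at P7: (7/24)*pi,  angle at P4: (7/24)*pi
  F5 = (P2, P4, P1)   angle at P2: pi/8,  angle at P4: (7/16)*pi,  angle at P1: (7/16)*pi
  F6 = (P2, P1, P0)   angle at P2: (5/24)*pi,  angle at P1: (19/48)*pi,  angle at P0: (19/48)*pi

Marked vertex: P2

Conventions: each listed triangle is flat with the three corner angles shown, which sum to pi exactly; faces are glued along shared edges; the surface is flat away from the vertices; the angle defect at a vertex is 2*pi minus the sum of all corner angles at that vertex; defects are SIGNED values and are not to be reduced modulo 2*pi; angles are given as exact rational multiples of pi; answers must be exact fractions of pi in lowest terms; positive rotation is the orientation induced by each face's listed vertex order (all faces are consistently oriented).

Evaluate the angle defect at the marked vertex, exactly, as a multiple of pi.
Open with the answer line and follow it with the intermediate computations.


Answer: defect(P2) = (-4/3)*pi

Sum of corner angles at P2: (10/3)*pi
defect = 2*pi - (10/3)*pi


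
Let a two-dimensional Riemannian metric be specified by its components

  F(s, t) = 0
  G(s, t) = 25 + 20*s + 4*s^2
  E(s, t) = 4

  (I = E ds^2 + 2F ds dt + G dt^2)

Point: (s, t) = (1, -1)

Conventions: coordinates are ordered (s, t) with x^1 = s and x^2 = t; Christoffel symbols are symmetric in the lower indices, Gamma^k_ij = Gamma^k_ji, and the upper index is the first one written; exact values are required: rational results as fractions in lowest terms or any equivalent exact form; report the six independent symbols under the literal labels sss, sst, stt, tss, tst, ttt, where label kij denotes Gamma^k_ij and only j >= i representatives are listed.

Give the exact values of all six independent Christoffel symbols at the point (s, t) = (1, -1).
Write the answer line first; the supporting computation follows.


Answer: Gamma_sss = 0, Gamma_sst = 0, Gamma_stt = -7/2, Gamma_tss = 0, Gamma_tst = 2/7, Gamma_ttt = 0

E = 4, F = 0, G = 49 at the point
E_s = 0, E_t = 0, F_s = 0, F_t = 0, G_s = 28, G_t = 0
EG - F^2 = 196;  g^inv = (1/196) * [[49, 0], [0, 4]]
first-kind symbols [ij,l] = (1/2)(d_i g_jl + d_j g_il - d_l g_ij): [ss,s] = E_s/2 = 0, [ss,t] = F_s - E_t/2 = 0, [st,s] = E_t/2 = 0, [st,t] = G_s/2 = 14, [tt,s] = F_t - G_s/2 = -14, [tt,t] = G_t/2 = 0
Gamma^s_ij = (G*[ij,s] - F*[ij,t])/(EG - F^2), Gamma^t_ij = (E*[ij,t] - F*[ij,s])/(EG - F^2)


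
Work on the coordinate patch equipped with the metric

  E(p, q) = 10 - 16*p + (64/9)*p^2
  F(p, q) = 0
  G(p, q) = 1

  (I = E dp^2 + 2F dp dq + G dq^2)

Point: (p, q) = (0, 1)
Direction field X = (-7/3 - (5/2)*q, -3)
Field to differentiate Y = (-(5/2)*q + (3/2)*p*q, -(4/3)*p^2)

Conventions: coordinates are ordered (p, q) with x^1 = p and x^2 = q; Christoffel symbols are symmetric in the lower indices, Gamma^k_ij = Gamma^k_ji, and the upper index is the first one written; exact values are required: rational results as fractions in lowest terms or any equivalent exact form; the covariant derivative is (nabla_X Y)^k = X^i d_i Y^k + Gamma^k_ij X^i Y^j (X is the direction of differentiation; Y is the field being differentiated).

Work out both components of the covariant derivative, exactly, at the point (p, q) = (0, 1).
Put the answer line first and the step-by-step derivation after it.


Answer: (nabla_X Y)^p = -113/12, (nabla_X Y)^q = 0

E = 10, F = 0, G = 1 at the point
E_p = -16, E_q = 0, F_p = 0, F_q = 0, G_p = 0, G_q = 0
EG - F^2 = 10;  g^inv = (1/10) * [[1, 0], [0, 10]]
first-kind symbols [ij,l] = (1/2)(d_i g_jl + d_j g_il - d_l g_ij): [pp,p] = E_p/2 = -8, [pp,q] = F_p - E_q/2 = 0, [pq,p] = E_q/2 = 0, [pq,q] = G_p/2 = 0, [qq,p] = F_q - G_p/2 = 0, [qq,q] = G_q/2 = 0
Gamma^p_ij = (G*[ij,p] - F*[ij,q])/(EG - F^2), Gamma^q_ij = (E*[ij,q] - F*[ij,p])/(EG - F^2)
Gamma_ppp = -4/5, Gamma_ppq = 0, Gamma_pqq = 0, Gamma_qpp = 0, Gamma_qpq = 0, Gamma_qqq = 0
X = (-29/6, -3), Y = (-5/2, 0) at the point
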